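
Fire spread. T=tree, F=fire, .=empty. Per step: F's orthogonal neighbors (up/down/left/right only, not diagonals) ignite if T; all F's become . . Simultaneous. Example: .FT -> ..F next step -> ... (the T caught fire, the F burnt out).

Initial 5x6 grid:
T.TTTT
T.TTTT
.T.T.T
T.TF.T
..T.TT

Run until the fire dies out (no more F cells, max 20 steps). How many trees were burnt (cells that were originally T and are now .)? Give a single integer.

Answer: 15

Derivation:
Step 1: +2 fires, +1 burnt (F count now 2)
Step 2: +2 fires, +2 burnt (F count now 2)
Step 3: +3 fires, +2 burnt (F count now 3)
Step 4: +3 fires, +3 burnt (F count now 3)
Step 5: +2 fires, +3 burnt (F count now 2)
Step 6: +1 fires, +2 burnt (F count now 1)
Step 7: +1 fires, +1 burnt (F count now 1)
Step 8: +1 fires, +1 burnt (F count now 1)
Step 9: +0 fires, +1 burnt (F count now 0)
Fire out after step 9
Initially T: 19, now '.': 26
Total burnt (originally-T cells now '.'): 15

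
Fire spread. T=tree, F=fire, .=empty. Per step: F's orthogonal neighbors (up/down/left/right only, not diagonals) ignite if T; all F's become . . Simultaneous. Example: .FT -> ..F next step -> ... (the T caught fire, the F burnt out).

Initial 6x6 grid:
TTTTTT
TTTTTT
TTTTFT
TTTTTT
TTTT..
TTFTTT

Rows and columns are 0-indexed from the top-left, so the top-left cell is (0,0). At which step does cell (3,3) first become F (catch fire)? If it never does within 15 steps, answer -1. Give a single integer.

Step 1: cell (3,3)='T' (+7 fires, +2 burnt)
Step 2: cell (3,3)='F' (+11 fires, +7 burnt)
  -> target ignites at step 2
Step 3: cell (3,3)='.' (+7 fires, +11 burnt)
Step 4: cell (3,3)='.' (+4 fires, +7 burnt)
Step 5: cell (3,3)='.' (+2 fires, +4 burnt)
Step 6: cell (3,3)='.' (+1 fires, +2 burnt)
Step 7: cell (3,3)='.' (+0 fires, +1 burnt)
  fire out at step 7

2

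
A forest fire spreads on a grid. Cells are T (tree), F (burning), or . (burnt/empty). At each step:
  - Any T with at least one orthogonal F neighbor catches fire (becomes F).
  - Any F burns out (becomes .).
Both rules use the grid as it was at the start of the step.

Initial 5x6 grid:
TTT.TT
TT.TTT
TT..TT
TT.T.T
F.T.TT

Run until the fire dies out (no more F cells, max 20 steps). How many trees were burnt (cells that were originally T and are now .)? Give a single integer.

Answer: 9

Derivation:
Step 1: +1 fires, +1 burnt (F count now 1)
Step 2: +2 fires, +1 burnt (F count now 2)
Step 3: +2 fires, +2 burnt (F count now 2)
Step 4: +2 fires, +2 burnt (F count now 2)
Step 5: +1 fires, +2 burnt (F count now 1)
Step 6: +1 fires, +1 burnt (F count now 1)
Step 7: +0 fires, +1 burnt (F count now 0)
Fire out after step 7
Initially T: 21, now '.': 18
Total burnt (originally-T cells now '.'): 9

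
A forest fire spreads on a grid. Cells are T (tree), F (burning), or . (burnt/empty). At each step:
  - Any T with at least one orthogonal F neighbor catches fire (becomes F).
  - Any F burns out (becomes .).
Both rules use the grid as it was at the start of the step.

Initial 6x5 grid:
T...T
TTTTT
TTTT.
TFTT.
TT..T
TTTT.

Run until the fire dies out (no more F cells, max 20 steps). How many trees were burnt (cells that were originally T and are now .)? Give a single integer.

Step 1: +4 fires, +1 burnt (F count now 4)
Step 2: +6 fires, +4 burnt (F count now 6)
Step 3: +5 fires, +6 burnt (F count now 5)
Step 4: +3 fires, +5 burnt (F count now 3)
Step 5: +1 fires, +3 burnt (F count now 1)
Step 6: +1 fires, +1 burnt (F count now 1)
Step 7: +0 fires, +1 burnt (F count now 0)
Fire out after step 7
Initially T: 21, now '.': 29
Total burnt (originally-T cells now '.'): 20

Answer: 20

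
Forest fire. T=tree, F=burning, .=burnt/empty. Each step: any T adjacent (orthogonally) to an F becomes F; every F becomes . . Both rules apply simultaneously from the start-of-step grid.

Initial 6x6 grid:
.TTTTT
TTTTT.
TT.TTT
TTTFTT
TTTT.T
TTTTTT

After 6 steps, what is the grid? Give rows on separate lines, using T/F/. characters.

Step 1: 4 trees catch fire, 1 burn out
  .TTTTT
  TTTTT.
  TT.FTT
  TTF.FT
  TTTF.T
  TTTTTT
Step 2: 6 trees catch fire, 4 burn out
  .TTTTT
  TTTFT.
  TT..FT
  TF...F
  TTF..T
  TTTFTT
Step 3: 10 trees catch fire, 6 burn out
  .TTFTT
  TTF.F.
  TF...F
  F.....
  TF...F
  TTF.FT
Step 4: 7 trees catch fire, 10 burn out
  .TF.FT
  TF....
  F.....
  ......
  F.....
  TF...F
Step 5: 4 trees catch fire, 7 burn out
  .F...F
  F.....
  ......
  ......
  ......
  F.....
Step 6: 0 trees catch fire, 4 burn out
  ......
  ......
  ......
  ......
  ......
  ......

......
......
......
......
......
......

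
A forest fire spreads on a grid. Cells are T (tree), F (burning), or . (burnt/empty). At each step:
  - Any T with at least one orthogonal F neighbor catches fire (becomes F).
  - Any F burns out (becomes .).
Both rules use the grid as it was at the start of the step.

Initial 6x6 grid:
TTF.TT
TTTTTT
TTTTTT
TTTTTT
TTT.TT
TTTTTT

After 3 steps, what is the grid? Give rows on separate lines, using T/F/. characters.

Step 1: 2 trees catch fire, 1 burn out
  TF..TT
  TTFTTT
  TTTTTT
  TTTTTT
  TTT.TT
  TTTTTT
Step 2: 4 trees catch fire, 2 burn out
  F...TT
  TF.FTT
  TTFTTT
  TTTTTT
  TTT.TT
  TTTTTT
Step 3: 5 trees catch fire, 4 burn out
  ....TT
  F...FT
  TF.FTT
  TTFTTT
  TTT.TT
  TTTTTT

....TT
F...FT
TF.FTT
TTFTTT
TTT.TT
TTTTTT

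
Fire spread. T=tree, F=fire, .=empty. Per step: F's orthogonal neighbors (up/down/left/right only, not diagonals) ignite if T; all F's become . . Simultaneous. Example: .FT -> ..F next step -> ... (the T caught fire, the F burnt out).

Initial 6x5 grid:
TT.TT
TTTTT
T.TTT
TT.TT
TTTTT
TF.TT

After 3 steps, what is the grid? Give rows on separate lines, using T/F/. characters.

Step 1: 2 trees catch fire, 1 burn out
  TT.TT
  TTTTT
  T.TTT
  TT.TT
  TFTTT
  F..TT
Step 2: 3 trees catch fire, 2 burn out
  TT.TT
  TTTTT
  T.TTT
  TF.TT
  F.FTT
  ...TT
Step 3: 2 trees catch fire, 3 burn out
  TT.TT
  TTTTT
  T.TTT
  F..TT
  ...FT
  ...TT

TT.TT
TTTTT
T.TTT
F..TT
...FT
...TT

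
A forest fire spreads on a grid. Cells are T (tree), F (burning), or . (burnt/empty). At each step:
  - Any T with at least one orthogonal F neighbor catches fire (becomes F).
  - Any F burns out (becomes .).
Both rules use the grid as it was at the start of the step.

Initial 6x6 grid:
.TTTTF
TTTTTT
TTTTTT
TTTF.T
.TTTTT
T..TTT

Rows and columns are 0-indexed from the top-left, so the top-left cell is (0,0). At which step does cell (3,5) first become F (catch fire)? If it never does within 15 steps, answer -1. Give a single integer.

Step 1: cell (3,5)='T' (+5 fires, +2 burnt)
Step 2: cell (3,5)='T' (+10 fires, +5 burnt)
Step 3: cell (3,5)='F' (+8 fires, +10 burnt)
  -> target ignites at step 3
Step 4: cell (3,5)='.' (+4 fires, +8 burnt)
Step 5: cell (3,5)='.' (+1 fires, +4 burnt)
Step 6: cell (3,5)='.' (+0 fires, +1 burnt)
  fire out at step 6

3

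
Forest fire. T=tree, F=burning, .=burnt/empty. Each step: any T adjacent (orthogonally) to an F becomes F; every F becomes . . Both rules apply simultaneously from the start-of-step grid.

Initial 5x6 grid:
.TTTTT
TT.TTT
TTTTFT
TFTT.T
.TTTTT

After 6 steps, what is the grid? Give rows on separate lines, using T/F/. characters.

Step 1: 7 trees catch fire, 2 burn out
  .TTTTT
  TT.TFT
  TFTF.F
  F.FT.T
  .FTTTT
Step 2: 9 trees catch fire, 7 burn out
  .TTTFT
  TF.F.F
  F.F...
  ...F.F
  ..FTTT
Step 3: 6 trees catch fire, 9 burn out
  .FTF.F
  F.....
  ......
  ......
  ...FTF
Step 4: 2 trees catch fire, 6 burn out
  ..F...
  ......
  ......
  ......
  ....F.
Step 5: 0 trees catch fire, 2 burn out
  ......
  ......
  ......
  ......
  ......
Step 6: 0 trees catch fire, 0 burn out
  ......
  ......
  ......
  ......
  ......

......
......
......
......
......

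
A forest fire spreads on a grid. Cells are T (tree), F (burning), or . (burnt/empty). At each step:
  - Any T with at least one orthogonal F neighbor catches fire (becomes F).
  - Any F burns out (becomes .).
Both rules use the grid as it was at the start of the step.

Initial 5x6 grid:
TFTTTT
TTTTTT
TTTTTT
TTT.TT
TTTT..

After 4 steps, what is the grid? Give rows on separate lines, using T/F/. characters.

Step 1: 3 trees catch fire, 1 burn out
  F.FTTT
  TFTTTT
  TTTTTT
  TTT.TT
  TTTT..
Step 2: 4 trees catch fire, 3 burn out
  ...FTT
  F.FTTT
  TFTTTT
  TTT.TT
  TTTT..
Step 3: 5 trees catch fire, 4 burn out
  ....FT
  ...FTT
  F.FTTT
  TFT.TT
  TTTT..
Step 4: 6 trees catch fire, 5 burn out
  .....F
  ....FT
  ...FTT
  F.F.TT
  TFTT..

.....F
....FT
...FTT
F.F.TT
TFTT..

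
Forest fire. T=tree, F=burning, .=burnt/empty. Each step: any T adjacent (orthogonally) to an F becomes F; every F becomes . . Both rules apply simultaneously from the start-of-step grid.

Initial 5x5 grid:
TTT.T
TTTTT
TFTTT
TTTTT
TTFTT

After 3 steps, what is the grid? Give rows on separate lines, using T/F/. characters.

Step 1: 7 trees catch fire, 2 burn out
  TTT.T
  TFTTT
  F.FTT
  TFFTT
  TF.FT
Step 2: 8 trees catch fire, 7 burn out
  TFT.T
  F.FTT
  ...FT
  F..FT
  F...F
Step 3: 5 trees catch fire, 8 burn out
  F.F.T
  ...FT
  ....F
  ....F
  .....

F.F.T
...FT
....F
....F
.....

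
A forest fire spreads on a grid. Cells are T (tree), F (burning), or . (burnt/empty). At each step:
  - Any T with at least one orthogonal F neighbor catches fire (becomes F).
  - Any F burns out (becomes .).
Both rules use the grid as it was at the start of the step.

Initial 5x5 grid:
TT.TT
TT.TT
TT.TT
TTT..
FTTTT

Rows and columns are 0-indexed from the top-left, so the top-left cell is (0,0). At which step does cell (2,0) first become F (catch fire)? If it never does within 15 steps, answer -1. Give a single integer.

Step 1: cell (2,0)='T' (+2 fires, +1 burnt)
Step 2: cell (2,0)='F' (+3 fires, +2 burnt)
  -> target ignites at step 2
Step 3: cell (2,0)='.' (+4 fires, +3 burnt)
Step 4: cell (2,0)='.' (+3 fires, +4 burnt)
Step 5: cell (2,0)='.' (+1 fires, +3 burnt)
Step 6: cell (2,0)='.' (+0 fires, +1 burnt)
  fire out at step 6

2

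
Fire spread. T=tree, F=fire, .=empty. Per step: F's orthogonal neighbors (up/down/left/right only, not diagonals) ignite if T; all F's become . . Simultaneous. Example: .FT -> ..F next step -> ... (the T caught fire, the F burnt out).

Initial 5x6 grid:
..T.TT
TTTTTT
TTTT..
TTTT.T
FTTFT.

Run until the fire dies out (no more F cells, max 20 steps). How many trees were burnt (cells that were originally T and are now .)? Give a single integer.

Step 1: +5 fires, +2 burnt (F count now 5)
Step 2: +4 fires, +5 burnt (F count now 4)
Step 3: +4 fires, +4 burnt (F count now 4)
Step 4: +3 fires, +4 burnt (F count now 3)
Step 5: +3 fires, +3 burnt (F count now 3)
Step 6: +1 fires, +3 burnt (F count now 1)
Step 7: +0 fires, +1 burnt (F count now 0)
Fire out after step 7
Initially T: 21, now '.': 29
Total burnt (originally-T cells now '.'): 20

Answer: 20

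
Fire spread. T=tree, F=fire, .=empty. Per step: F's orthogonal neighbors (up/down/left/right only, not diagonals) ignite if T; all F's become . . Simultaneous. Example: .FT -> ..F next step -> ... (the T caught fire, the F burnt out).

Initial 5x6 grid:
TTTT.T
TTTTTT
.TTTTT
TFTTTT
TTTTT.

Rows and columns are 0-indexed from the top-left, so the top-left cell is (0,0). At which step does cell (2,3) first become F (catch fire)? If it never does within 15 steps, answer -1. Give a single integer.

Step 1: cell (2,3)='T' (+4 fires, +1 burnt)
Step 2: cell (2,3)='T' (+5 fires, +4 burnt)
Step 3: cell (2,3)='F' (+6 fires, +5 burnt)
  -> target ignites at step 3
Step 4: cell (2,3)='.' (+6 fires, +6 burnt)
Step 5: cell (2,3)='.' (+3 fires, +6 burnt)
Step 6: cell (2,3)='.' (+1 fires, +3 burnt)
Step 7: cell (2,3)='.' (+1 fires, +1 burnt)
Step 8: cell (2,3)='.' (+0 fires, +1 burnt)
  fire out at step 8

3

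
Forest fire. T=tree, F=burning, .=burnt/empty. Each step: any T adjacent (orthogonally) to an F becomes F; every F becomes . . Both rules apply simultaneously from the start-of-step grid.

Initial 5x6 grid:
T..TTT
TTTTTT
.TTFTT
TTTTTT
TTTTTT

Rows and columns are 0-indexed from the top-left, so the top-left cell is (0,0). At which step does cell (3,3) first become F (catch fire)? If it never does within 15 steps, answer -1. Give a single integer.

Step 1: cell (3,3)='F' (+4 fires, +1 burnt)
  -> target ignites at step 1
Step 2: cell (3,3)='.' (+8 fires, +4 burnt)
Step 3: cell (3,3)='.' (+7 fires, +8 burnt)
Step 4: cell (3,3)='.' (+5 fires, +7 burnt)
Step 5: cell (3,3)='.' (+2 fires, +5 burnt)
Step 6: cell (3,3)='.' (+0 fires, +2 burnt)
  fire out at step 6

1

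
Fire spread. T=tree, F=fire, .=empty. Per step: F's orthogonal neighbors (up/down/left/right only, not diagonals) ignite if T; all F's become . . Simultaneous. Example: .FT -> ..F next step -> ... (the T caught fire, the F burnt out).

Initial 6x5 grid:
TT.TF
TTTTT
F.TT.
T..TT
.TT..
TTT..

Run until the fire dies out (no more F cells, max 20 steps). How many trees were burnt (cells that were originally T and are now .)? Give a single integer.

Step 1: +4 fires, +2 burnt (F count now 4)
Step 2: +3 fires, +4 burnt (F count now 3)
Step 3: +3 fires, +3 burnt (F count now 3)
Step 4: +2 fires, +3 burnt (F count now 2)
Step 5: +1 fires, +2 burnt (F count now 1)
Step 6: +0 fires, +1 burnt (F count now 0)
Fire out after step 6
Initially T: 18, now '.': 25
Total burnt (originally-T cells now '.'): 13

Answer: 13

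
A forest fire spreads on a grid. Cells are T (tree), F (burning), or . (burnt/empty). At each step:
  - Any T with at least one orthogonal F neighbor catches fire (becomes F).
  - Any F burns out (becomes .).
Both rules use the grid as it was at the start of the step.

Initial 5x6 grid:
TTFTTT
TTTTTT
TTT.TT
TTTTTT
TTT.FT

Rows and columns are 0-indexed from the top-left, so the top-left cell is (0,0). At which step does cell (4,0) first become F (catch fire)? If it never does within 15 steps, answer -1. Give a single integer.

Step 1: cell (4,0)='T' (+5 fires, +2 burnt)
Step 2: cell (4,0)='T' (+8 fires, +5 burnt)
Step 3: cell (4,0)='T' (+6 fires, +8 burnt)
Step 4: cell (4,0)='T' (+4 fires, +6 burnt)
Step 5: cell (4,0)='T' (+2 fires, +4 burnt)
Step 6: cell (4,0)='F' (+1 fires, +2 burnt)
  -> target ignites at step 6
Step 7: cell (4,0)='.' (+0 fires, +1 burnt)
  fire out at step 7

6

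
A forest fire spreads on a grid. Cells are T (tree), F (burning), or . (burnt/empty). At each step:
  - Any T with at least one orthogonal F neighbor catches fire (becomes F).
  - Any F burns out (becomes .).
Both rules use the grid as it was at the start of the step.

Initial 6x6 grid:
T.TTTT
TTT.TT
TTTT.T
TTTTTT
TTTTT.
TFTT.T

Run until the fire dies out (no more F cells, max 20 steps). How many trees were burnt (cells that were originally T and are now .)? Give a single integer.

Answer: 29

Derivation:
Step 1: +3 fires, +1 burnt (F count now 3)
Step 2: +4 fires, +3 burnt (F count now 4)
Step 3: +4 fires, +4 burnt (F count now 4)
Step 4: +5 fires, +4 burnt (F count now 5)
Step 5: +4 fires, +5 burnt (F count now 4)
Step 6: +3 fires, +4 burnt (F count now 3)
Step 7: +2 fires, +3 burnt (F count now 2)
Step 8: +2 fires, +2 burnt (F count now 2)
Step 9: +2 fires, +2 burnt (F count now 2)
Step 10: +0 fires, +2 burnt (F count now 0)
Fire out after step 10
Initially T: 30, now '.': 35
Total burnt (originally-T cells now '.'): 29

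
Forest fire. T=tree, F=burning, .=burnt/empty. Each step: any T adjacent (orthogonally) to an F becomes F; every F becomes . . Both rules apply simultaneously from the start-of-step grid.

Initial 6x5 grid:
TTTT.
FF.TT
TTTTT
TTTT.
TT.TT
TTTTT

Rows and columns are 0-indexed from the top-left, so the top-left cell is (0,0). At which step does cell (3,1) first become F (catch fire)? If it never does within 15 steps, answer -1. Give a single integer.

Step 1: cell (3,1)='T' (+4 fires, +2 burnt)
Step 2: cell (3,1)='F' (+4 fires, +4 burnt)
  -> target ignites at step 2
Step 3: cell (3,1)='.' (+5 fires, +4 burnt)
Step 4: cell (3,1)='.' (+5 fires, +5 burnt)
Step 5: cell (3,1)='.' (+3 fires, +5 burnt)
Step 6: cell (3,1)='.' (+2 fires, +3 burnt)
Step 7: cell (3,1)='.' (+1 fires, +2 burnt)
Step 8: cell (3,1)='.' (+0 fires, +1 burnt)
  fire out at step 8

2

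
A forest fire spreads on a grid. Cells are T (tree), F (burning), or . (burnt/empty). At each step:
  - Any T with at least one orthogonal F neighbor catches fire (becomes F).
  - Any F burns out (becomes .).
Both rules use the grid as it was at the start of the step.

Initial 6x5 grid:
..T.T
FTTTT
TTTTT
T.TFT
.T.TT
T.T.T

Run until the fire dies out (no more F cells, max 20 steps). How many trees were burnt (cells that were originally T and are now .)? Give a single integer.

Answer: 17

Derivation:
Step 1: +6 fires, +2 burnt (F count now 6)
Step 2: +7 fires, +6 burnt (F count now 7)
Step 3: +3 fires, +7 burnt (F count now 3)
Step 4: +1 fires, +3 burnt (F count now 1)
Step 5: +0 fires, +1 burnt (F count now 0)
Fire out after step 5
Initially T: 20, now '.': 27
Total burnt (originally-T cells now '.'): 17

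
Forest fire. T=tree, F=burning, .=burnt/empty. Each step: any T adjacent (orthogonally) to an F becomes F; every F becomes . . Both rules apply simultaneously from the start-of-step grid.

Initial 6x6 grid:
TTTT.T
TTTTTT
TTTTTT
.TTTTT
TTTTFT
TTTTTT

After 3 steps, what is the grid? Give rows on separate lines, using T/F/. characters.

Step 1: 4 trees catch fire, 1 burn out
  TTTT.T
  TTTTTT
  TTTTTT
  .TTTFT
  TTTF.F
  TTTTFT
Step 2: 6 trees catch fire, 4 burn out
  TTTT.T
  TTTTTT
  TTTTFT
  .TTF.F
  TTF...
  TTTF.F
Step 3: 6 trees catch fire, 6 burn out
  TTTT.T
  TTTTFT
  TTTF.F
  .TF...
  TF....
  TTF...

TTTT.T
TTTTFT
TTTF.F
.TF...
TF....
TTF...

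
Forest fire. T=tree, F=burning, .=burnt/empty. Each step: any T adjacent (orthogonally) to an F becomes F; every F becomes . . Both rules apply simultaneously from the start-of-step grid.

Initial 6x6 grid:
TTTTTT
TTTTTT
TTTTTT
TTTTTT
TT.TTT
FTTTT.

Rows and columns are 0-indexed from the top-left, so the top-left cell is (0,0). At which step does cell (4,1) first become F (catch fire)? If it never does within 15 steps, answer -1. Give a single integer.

Step 1: cell (4,1)='T' (+2 fires, +1 burnt)
Step 2: cell (4,1)='F' (+3 fires, +2 burnt)
  -> target ignites at step 2
Step 3: cell (4,1)='.' (+3 fires, +3 burnt)
Step 4: cell (4,1)='.' (+5 fires, +3 burnt)
Step 5: cell (4,1)='.' (+5 fires, +5 burnt)
Step 6: cell (4,1)='.' (+5 fires, +5 burnt)
Step 7: cell (4,1)='.' (+4 fires, +5 burnt)
Step 8: cell (4,1)='.' (+3 fires, +4 burnt)
Step 9: cell (4,1)='.' (+2 fires, +3 burnt)
Step 10: cell (4,1)='.' (+1 fires, +2 burnt)
Step 11: cell (4,1)='.' (+0 fires, +1 burnt)
  fire out at step 11

2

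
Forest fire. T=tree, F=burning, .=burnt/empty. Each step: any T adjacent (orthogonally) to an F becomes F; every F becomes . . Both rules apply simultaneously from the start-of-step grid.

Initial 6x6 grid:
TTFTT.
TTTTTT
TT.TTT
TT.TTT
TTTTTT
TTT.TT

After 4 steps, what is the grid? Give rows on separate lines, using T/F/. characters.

Step 1: 3 trees catch fire, 1 burn out
  TF.FT.
  TTFTTT
  TT.TTT
  TT.TTT
  TTTTTT
  TTT.TT
Step 2: 4 trees catch fire, 3 burn out
  F...F.
  TF.FTT
  TT.TTT
  TT.TTT
  TTTTTT
  TTT.TT
Step 3: 4 trees catch fire, 4 burn out
  ......
  F...FT
  TF.FTT
  TT.TTT
  TTTTTT
  TTT.TT
Step 4: 5 trees catch fire, 4 burn out
  ......
  .....F
  F...FT
  TF.FTT
  TTTTTT
  TTT.TT

......
.....F
F...FT
TF.FTT
TTTTTT
TTT.TT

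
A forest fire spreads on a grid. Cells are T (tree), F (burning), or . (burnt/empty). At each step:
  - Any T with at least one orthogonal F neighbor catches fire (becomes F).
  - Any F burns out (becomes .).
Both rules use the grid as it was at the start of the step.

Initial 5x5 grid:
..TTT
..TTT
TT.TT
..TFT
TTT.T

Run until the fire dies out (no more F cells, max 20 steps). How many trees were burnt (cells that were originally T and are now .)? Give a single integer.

Answer: 14

Derivation:
Step 1: +3 fires, +1 burnt (F count now 3)
Step 2: +4 fires, +3 burnt (F count now 4)
Step 3: +4 fires, +4 burnt (F count now 4)
Step 4: +3 fires, +4 burnt (F count now 3)
Step 5: +0 fires, +3 burnt (F count now 0)
Fire out after step 5
Initially T: 16, now '.': 23
Total burnt (originally-T cells now '.'): 14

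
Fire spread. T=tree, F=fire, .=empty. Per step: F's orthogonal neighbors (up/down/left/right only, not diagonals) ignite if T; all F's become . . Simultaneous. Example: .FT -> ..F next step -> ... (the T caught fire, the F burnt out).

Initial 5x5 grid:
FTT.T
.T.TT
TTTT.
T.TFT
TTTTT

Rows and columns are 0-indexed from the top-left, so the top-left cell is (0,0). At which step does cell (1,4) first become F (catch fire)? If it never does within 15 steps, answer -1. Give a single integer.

Step 1: cell (1,4)='T' (+5 fires, +2 burnt)
Step 2: cell (1,4)='T' (+6 fires, +5 burnt)
Step 3: cell (1,4)='F' (+3 fires, +6 burnt)
  -> target ignites at step 3
Step 4: cell (1,4)='.' (+3 fires, +3 burnt)
Step 5: cell (1,4)='.' (+1 fires, +3 burnt)
Step 6: cell (1,4)='.' (+0 fires, +1 burnt)
  fire out at step 6

3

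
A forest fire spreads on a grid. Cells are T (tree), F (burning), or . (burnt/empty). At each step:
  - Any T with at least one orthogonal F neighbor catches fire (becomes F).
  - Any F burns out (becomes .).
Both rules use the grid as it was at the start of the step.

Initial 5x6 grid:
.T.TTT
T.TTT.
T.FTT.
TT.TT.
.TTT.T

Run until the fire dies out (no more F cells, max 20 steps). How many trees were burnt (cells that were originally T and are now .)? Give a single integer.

Answer: 17

Derivation:
Step 1: +2 fires, +1 burnt (F count now 2)
Step 2: +3 fires, +2 burnt (F count now 3)
Step 3: +4 fires, +3 burnt (F count now 4)
Step 4: +2 fires, +4 burnt (F count now 2)
Step 5: +2 fires, +2 burnt (F count now 2)
Step 6: +1 fires, +2 burnt (F count now 1)
Step 7: +1 fires, +1 burnt (F count now 1)
Step 8: +1 fires, +1 burnt (F count now 1)
Step 9: +1 fires, +1 burnt (F count now 1)
Step 10: +0 fires, +1 burnt (F count now 0)
Fire out after step 10
Initially T: 19, now '.': 28
Total burnt (originally-T cells now '.'): 17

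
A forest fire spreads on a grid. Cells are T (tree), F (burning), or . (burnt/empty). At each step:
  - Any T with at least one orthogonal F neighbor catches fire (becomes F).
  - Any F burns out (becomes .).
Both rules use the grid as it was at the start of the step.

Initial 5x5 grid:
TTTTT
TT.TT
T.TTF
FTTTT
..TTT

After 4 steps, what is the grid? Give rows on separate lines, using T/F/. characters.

Step 1: 5 trees catch fire, 2 burn out
  TTTTT
  TT.TF
  F.TF.
  .FTTF
  ..TTT
Step 2: 7 trees catch fire, 5 burn out
  TTTTF
  FT.F.
  ..F..
  ..FF.
  ..TTF
Step 3: 5 trees catch fire, 7 burn out
  FTTF.
  .F...
  .....
  .....
  ..FF.
Step 4: 2 trees catch fire, 5 burn out
  .FF..
  .....
  .....
  .....
  .....

.FF..
.....
.....
.....
.....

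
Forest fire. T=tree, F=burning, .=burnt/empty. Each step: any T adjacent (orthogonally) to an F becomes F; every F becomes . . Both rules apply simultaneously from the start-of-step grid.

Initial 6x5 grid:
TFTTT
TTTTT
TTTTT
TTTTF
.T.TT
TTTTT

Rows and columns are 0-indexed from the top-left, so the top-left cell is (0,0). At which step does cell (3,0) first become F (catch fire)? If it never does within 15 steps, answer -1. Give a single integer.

Step 1: cell (3,0)='T' (+6 fires, +2 burnt)
Step 2: cell (3,0)='T' (+9 fires, +6 burnt)
Step 3: cell (3,0)='T' (+6 fires, +9 burnt)
Step 4: cell (3,0)='F' (+3 fires, +6 burnt)
  -> target ignites at step 4
Step 5: cell (3,0)='.' (+1 fires, +3 burnt)
Step 6: cell (3,0)='.' (+1 fires, +1 burnt)
Step 7: cell (3,0)='.' (+0 fires, +1 burnt)
  fire out at step 7

4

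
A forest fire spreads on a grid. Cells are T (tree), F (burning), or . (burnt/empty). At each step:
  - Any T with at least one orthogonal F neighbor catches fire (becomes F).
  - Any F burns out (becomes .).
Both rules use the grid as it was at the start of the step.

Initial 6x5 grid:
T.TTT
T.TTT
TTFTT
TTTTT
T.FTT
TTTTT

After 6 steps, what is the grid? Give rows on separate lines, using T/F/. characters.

Step 1: 6 trees catch fire, 2 burn out
  T.TTT
  T.FTT
  TF.FT
  TTFTT
  T..FT
  TTFTT
Step 2: 9 trees catch fire, 6 burn out
  T.FTT
  T..FT
  F...F
  TF.FT
  T...F
  TF.FT
Step 3: 7 trees catch fire, 9 burn out
  T..FT
  F...F
  .....
  F...F
  T....
  F...F
Step 4: 3 trees catch fire, 7 burn out
  F...F
  .....
  .....
  .....
  F....
  .....
Step 5: 0 trees catch fire, 3 burn out
  .....
  .....
  .....
  .....
  .....
  .....
Step 6: 0 trees catch fire, 0 burn out
  .....
  .....
  .....
  .....
  .....
  .....

.....
.....
.....
.....
.....
.....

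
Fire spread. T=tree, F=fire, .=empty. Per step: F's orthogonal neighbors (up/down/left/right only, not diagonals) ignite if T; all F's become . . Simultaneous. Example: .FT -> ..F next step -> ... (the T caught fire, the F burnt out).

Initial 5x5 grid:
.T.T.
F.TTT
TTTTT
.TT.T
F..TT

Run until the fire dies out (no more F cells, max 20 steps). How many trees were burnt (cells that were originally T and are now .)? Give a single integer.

Step 1: +1 fires, +2 burnt (F count now 1)
Step 2: +1 fires, +1 burnt (F count now 1)
Step 3: +2 fires, +1 burnt (F count now 2)
Step 4: +3 fires, +2 burnt (F count now 3)
Step 5: +2 fires, +3 burnt (F count now 2)
Step 6: +3 fires, +2 burnt (F count now 3)
Step 7: +1 fires, +3 burnt (F count now 1)
Step 8: +1 fires, +1 burnt (F count now 1)
Step 9: +0 fires, +1 burnt (F count now 0)
Fire out after step 9
Initially T: 15, now '.': 24
Total burnt (originally-T cells now '.'): 14

Answer: 14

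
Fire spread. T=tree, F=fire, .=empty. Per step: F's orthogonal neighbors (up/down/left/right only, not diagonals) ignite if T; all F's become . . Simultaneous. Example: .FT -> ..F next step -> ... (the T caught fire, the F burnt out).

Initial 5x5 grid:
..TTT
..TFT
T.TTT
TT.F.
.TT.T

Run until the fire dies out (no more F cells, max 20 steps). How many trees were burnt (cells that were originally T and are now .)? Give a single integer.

Step 1: +4 fires, +2 burnt (F count now 4)
Step 2: +4 fires, +4 burnt (F count now 4)
Step 3: +0 fires, +4 burnt (F count now 0)
Fire out after step 3
Initially T: 14, now '.': 19
Total burnt (originally-T cells now '.'): 8

Answer: 8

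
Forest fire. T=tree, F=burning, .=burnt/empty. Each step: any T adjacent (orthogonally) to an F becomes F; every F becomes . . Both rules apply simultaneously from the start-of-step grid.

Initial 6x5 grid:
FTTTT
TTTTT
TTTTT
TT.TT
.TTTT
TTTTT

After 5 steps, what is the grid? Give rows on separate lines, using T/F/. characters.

Step 1: 2 trees catch fire, 1 burn out
  .FTTT
  FTTTT
  TTTTT
  TT.TT
  .TTTT
  TTTTT
Step 2: 3 trees catch fire, 2 burn out
  ..FTT
  .FTTT
  FTTTT
  TT.TT
  .TTTT
  TTTTT
Step 3: 4 trees catch fire, 3 burn out
  ...FT
  ..FTT
  .FTTT
  FT.TT
  .TTTT
  TTTTT
Step 4: 4 trees catch fire, 4 burn out
  ....F
  ...FT
  ..FTT
  .F.TT
  .TTTT
  TTTTT
Step 5: 3 trees catch fire, 4 burn out
  .....
  ....F
  ...FT
  ...TT
  .FTTT
  TTTTT

.....
....F
...FT
...TT
.FTTT
TTTTT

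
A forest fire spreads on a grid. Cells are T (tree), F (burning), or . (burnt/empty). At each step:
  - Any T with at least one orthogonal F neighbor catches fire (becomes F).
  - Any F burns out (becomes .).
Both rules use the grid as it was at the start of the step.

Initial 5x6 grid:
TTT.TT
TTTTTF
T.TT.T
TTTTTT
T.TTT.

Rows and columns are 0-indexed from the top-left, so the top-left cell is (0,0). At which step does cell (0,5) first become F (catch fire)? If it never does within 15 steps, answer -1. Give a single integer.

Step 1: cell (0,5)='F' (+3 fires, +1 burnt)
  -> target ignites at step 1
Step 2: cell (0,5)='.' (+3 fires, +3 burnt)
Step 3: cell (0,5)='.' (+3 fires, +3 burnt)
Step 4: cell (0,5)='.' (+5 fires, +3 burnt)
Step 5: cell (0,5)='.' (+4 fires, +5 burnt)
Step 6: cell (0,5)='.' (+4 fires, +4 burnt)
Step 7: cell (0,5)='.' (+1 fires, +4 burnt)
Step 8: cell (0,5)='.' (+1 fires, +1 burnt)
Step 9: cell (0,5)='.' (+0 fires, +1 burnt)
  fire out at step 9

1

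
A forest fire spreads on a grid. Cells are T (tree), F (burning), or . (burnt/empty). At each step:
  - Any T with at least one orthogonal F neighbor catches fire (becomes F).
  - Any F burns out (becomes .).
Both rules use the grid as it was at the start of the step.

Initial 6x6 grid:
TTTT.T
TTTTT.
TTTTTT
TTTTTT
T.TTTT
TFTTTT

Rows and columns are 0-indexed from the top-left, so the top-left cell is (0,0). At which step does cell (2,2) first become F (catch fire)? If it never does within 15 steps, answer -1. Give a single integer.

Step 1: cell (2,2)='T' (+2 fires, +1 burnt)
Step 2: cell (2,2)='T' (+3 fires, +2 burnt)
Step 3: cell (2,2)='T' (+4 fires, +3 burnt)
Step 4: cell (2,2)='F' (+6 fires, +4 burnt)
  -> target ignites at step 4
Step 5: cell (2,2)='.' (+6 fires, +6 burnt)
Step 6: cell (2,2)='.' (+6 fires, +6 burnt)
Step 7: cell (2,2)='.' (+4 fires, +6 burnt)
Step 8: cell (2,2)='.' (+0 fires, +4 burnt)
  fire out at step 8

4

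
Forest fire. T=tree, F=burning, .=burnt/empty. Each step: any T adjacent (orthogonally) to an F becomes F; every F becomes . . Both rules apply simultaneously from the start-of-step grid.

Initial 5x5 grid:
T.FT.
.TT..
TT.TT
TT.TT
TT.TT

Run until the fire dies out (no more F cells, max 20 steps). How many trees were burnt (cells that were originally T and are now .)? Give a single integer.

Step 1: +2 fires, +1 burnt (F count now 2)
Step 2: +1 fires, +2 burnt (F count now 1)
Step 3: +1 fires, +1 burnt (F count now 1)
Step 4: +2 fires, +1 burnt (F count now 2)
Step 5: +2 fires, +2 burnt (F count now 2)
Step 6: +1 fires, +2 burnt (F count now 1)
Step 7: +0 fires, +1 burnt (F count now 0)
Fire out after step 7
Initially T: 16, now '.': 18
Total burnt (originally-T cells now '.'): 9

Answer: 9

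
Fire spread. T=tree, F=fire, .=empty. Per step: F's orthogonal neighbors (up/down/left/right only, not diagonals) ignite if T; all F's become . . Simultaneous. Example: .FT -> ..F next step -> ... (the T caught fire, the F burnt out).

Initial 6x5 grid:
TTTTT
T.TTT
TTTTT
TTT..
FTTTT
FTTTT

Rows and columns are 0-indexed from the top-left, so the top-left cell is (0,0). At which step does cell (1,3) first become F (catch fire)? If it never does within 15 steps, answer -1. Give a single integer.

Step 1: cell (1,3)='T' (+3 fires, +2 burnt)
Step 2: cell (1,3)='T' (+4 fires, +3 burnt)
Step 3: cell (1,3)='T' (+5 fires, +4 burnt)
Step 4: cell (1,3)='T' (+4 fires, +5 burnt)
Step 5: cell (1,3)='T' (+3 fires, +4 burnt)
Step 6: cell (1,3)='F' (+3 fires, +3 burnt)
  -> target ignites at step 6
Step 7: cell (1,3)='.' (+2 fires, +3 burnt)
Step 8: cell (1,3)='.' (+1 fires, +2 burnt)
Step 9: cell (1,3)='.' (+0 fires, +1 burnt)
  fire out at step 9

6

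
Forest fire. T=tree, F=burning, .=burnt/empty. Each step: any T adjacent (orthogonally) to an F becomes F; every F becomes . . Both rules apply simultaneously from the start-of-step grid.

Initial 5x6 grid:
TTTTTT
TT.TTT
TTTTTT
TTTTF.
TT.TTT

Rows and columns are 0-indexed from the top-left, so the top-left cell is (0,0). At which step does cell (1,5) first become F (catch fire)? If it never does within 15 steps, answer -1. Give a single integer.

Step 1: cell (1,5)='T' (+3 fires, +1 burnt)
Step 2: cell (1,5)='T' (+6 fires, +3 burnt)
Step 3: cell (1,5)='F' (+5 fires, +6 burnt)
  -> target ignites at step 3
Step 4: cell (1,5)='.' (+5 fires, +5 burnt)
Step 5: cell (1,5)='.' (+4 fires, +5 burnt)
Step 6: cell (1,5)='.' (+2 fires, +4 burnt)
Step 7: cell (1,5)='.' (+1 fires, +2 burnt)
Step 8: cell (1,5)='.' (+0 fires, +1 burnt)
  fire out at step 8

3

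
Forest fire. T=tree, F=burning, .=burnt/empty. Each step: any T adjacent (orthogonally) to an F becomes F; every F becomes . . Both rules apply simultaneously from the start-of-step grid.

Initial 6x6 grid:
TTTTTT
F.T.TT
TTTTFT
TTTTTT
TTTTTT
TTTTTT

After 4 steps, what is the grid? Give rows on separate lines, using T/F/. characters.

Step 1: 6 trees catch fire, 2 burn out
  FTTTTT
  ..T.FT
  FTTF.F
  TTTTFT
  TTTTTT
  TTTTTT
Step 2: 9 trees catch fire, 6 burn out
  .FTTFT
  ..T..F
  .FF...
  FTTF.F
  TTTTFT
  TTTTTT
Step 3: 10 trees catch fire, 9 burn out
  ..FF.F
  ..F...
  ......
  .FF...
  FTTF.F
  TTTTFT
Step 4: 5 trees catch fire, 10 burn out
  ......
  ......
  ......
  ......
  .FF...
  FTTF.F

......
......
......
......
.FF...
FTTF.F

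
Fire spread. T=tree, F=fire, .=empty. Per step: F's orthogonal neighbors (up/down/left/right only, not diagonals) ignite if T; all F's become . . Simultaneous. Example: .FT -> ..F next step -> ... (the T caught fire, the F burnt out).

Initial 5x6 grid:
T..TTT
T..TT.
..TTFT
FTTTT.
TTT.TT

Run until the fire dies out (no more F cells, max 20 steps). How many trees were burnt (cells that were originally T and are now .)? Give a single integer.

Step 1: +6 fires, +2 burnt (F count now 6)
Step 2: +7 fires, +6 burnt (F count now 7)
Step 3: +4 fires, +7 burnt (F count now 4)
Step 4: +0 fires, +4 burnt (F count now 0)
Fire out after step 4
Initially T: 19, now '.': 28
Total burnt (originally-T cells now '.'): 17

Answer: 17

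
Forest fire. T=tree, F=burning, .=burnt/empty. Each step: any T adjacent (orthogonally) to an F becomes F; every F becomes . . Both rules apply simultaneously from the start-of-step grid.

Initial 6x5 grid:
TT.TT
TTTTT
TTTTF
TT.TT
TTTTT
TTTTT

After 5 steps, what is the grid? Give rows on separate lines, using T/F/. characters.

Step 1: 3 trees catch fire, 1 burn out
  TT.TT
  TTTTF
  TTTF.
  TT.TF
  TTTTT
  TTTTT
Step 2: 5 trees catch fire, 3 burn out
  TT.TF
  TTTF.
  TTF..
  TT.F.
  TTTTF
  TTTTT
Step 3: 5 trees catch fire, 5 burn out
  TT.F.
  TTF..
  TF...
  TT...
  TTTF.
  TTTTF
Step 4: 5 trees catch fire, 5 burn out
  TT...
  TF...
  F....
  TF...
  TTF..
  TTTF.
Step 5: 5 trees catch fire, 5 burn out
  TF...
  F....
  .....
  F....
  TF...
  TTF..

TF...
F....
.....
F....
TF...
TTF..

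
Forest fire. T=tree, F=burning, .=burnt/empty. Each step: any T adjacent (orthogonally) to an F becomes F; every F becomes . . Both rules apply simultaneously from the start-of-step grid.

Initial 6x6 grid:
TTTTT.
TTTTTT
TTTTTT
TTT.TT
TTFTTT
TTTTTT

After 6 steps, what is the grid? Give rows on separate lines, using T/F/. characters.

Step 1: 4 trees catch fire, 1 burn out
  TTTTT.
  TTTTTT
  TTTTTT
  TTF.TT
  TF.FTT
  TTFTTT
Step 2: 6 trees catch fire, 4 burn out
  TTTTT.
  TTTTTT
  TTFTTT
  TF..TT
  F...FT
  TF.FTT
Step 3: 8 trees catch fire, 6 burn out
  TTTTT.
  TTFTTT
  TF.FTT
  F...FT
  .....F
  F...FT
Step 4: 7 trees catch fire, 8 burn out
  TTFTT.
  TF.FTT
  F...FT
  .....F
  ......
  .....F
Step 5: 5 trees catch fire, 7 burn out
  TF.FT.
  F...FT
  .....F
  ......
  ......
  ......
Step 6: 3 trees catch fire, 5 burn out
  F...F.
  .....F
  ......
  ......
  ......
  ......

F...F.
.....F
......
......
......
......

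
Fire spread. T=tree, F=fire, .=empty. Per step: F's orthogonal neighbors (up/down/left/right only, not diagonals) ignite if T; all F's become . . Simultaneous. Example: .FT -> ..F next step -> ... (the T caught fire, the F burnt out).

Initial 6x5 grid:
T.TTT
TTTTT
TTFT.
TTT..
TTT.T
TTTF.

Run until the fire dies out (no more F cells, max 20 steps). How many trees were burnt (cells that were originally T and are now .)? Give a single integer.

Step 1: +5 fires, +2 burnt (F count now 5)
Step 2: +7 fires, +5 burnt (F count now 7)
Step 3: +6 fires, +7 burnt (F count now 6)
Step 4: +3 fires, +6 burnt (F count now 3)
Step 5: +0 fires, +3 burnt (F count now 0)
Fire out after step 5
Initially T: 22, now '.': 29
Total burnt (originally-T cells now '.'): 21

Answer: 21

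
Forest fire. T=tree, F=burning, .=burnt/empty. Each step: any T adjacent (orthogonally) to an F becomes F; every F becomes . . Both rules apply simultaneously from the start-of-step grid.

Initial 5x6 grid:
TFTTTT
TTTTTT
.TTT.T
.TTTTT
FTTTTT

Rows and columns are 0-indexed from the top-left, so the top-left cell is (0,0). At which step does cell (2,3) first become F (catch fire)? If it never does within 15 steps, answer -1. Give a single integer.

Step 1: cell (2,3)='T' (+4 fires, +2 burnt)
Step 2: cell (2,3)='T' (+6 fires, +4 burnt)
Step 3: cell (2,3)='T' (+5 fires, +6 burnt)
Step 4: cell (2,3)='F' (+5 fires, +5 burnt)
  -> target ignites at step 4
Step 5: cell (2,3)='.' (+3 fires, +5 burnt)
Step 6: cell (2,3)='.' (+2 fires, +3 burnt)
Step 7: cell (2,3)='.' (+0 fires, +2 burnt)
  fire out at step 7

4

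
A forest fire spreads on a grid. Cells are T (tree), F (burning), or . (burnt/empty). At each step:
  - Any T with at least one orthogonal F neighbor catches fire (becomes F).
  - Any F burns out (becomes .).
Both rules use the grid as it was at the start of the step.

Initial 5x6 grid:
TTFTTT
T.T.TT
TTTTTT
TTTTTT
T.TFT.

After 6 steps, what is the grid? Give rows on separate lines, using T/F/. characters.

Step 1: 6 trees catch fire, 2 burn out
  TF.FTT
  T.F.TT
  TTTTTT
  TTTFTT
  T.F.F.
Step 2: 6 trees catch fire, 6 burn out
  F...FT
  T...TT
  TTFFTT
  TTF.FT
  T.....
Step 3: 7 trees catch fire, 6 burn out
  .....F
  F...FT
  TF..FT
  TF...F
  T.....
Step 4: 4 trees catch fire, 7 burn out
  ......
  .....F
  F....F
  F.....
  T.....
Step 5: 1 trees catch fire, 4 burn out
  ......
  ......
  ......
  ......
  F.....
Step 6: 0 trees catch fire, 1 burn out
  ......
  ......
  ......
  ......
  ......

......
......
......
......
......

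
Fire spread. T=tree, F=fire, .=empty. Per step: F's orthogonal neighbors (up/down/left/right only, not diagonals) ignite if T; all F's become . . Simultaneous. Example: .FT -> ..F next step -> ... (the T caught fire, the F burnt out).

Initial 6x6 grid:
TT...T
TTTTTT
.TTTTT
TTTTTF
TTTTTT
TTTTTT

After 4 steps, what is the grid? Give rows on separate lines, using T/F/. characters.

Step 1: 3 trees catch fire, 1 burn out
  TT...T
  TTTTTT
  .TTTTF
  TTTTF.
  TTTTTF
  TTTTTT
Step 2: 5 trees catch fire, 3 burn out
  TT...T
  TTTTTF
  .TTTF.
  TTTF..
  TTTTF.
  TTTTTF
Step 3: 6 trees catch fire, 5 burn out
  TT...F
  TTTTF.
  .TTF..
  TTF...
  TTTF..
  TTTTF.
Step 4: 5 trees catch fire, 6 burn out
  TT....
  TTTF..
  .TF...
  TF....
  TTF...
  TTTF..

TT....
TTTF..
.TF...
TF....
TTF...
TTTF..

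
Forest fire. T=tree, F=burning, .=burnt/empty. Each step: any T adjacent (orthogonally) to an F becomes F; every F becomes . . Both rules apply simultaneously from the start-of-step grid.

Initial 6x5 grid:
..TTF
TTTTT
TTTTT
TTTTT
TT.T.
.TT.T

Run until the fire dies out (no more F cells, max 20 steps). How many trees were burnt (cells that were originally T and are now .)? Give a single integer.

Answer: 22

Derivation:
Step 1: +2 fires, +1 burnt (F count now 2)
Step 2: +3 fires, +2 burnt (F count now 3)
Step 3: +3 fires, +3 burnt (F count now 3)
Step 4: +3 fires, +3 burnt (F count now 3)
Step 5: +4 fires, +3 burnt (F count now 4)
Step 6: +2 fires, +4 burnt (F count now 2)
Step 7: +2 fires, +2 burnt (F count now 2)
Step 8: +2 fires, +2 burnt (F count now 2)
Step 9: +1 fires, +2 burnt (F count now 1)
Step 10: +0 fires, +1 burnt (F count now 0)
Fire out after step 10
Initially T: 23, now '.': 29
Total burnt (originally-T cells now '.'): 22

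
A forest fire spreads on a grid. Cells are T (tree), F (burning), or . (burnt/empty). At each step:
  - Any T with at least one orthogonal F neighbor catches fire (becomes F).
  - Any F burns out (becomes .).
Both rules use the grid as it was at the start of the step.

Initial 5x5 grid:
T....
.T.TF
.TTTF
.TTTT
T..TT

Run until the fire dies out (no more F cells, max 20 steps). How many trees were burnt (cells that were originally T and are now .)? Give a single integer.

Answer: 11

Derivation:
Step 1: +3 fires, +2 burnt (F count now 3)
Step 2: +3 fires, +3 burnt (F count now 3)
Step 3: +3 fires, +3 burnt (F count now 3)
Step 4: +2 fires, +3 burnt (F count now 2)
Step 5: +0 fires, +2 burnt (F count now 0)
Fire out after step 5
Initially T: 13, now '.': 23
Total burnt (originally-T cells now '.'): 11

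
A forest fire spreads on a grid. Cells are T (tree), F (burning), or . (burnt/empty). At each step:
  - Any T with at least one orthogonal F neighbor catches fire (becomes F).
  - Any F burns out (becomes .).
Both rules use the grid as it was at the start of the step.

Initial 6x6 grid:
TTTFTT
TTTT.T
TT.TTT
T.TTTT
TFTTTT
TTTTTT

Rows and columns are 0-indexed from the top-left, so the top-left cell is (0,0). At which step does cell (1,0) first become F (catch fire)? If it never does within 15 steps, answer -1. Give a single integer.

Step 1: cell (1,0)='T' (+6 fires, +2 burnt)
Step 2: cell (1,0)='T' (+9 fires, +6 burnt)
Step 3: cell (1,0)='T' (+8 fires, +9 burnt)
Step 4: cell (1,0)='F' (+6 fires, +8 burnt)
  -> target ignites at step 4
Step 5: cell (1,0)='.' (+2 fires, +6 burnt)
Step 6: cell (1,0)='.' (+0 fires, +2 burnt)
  fire out at step 6

4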